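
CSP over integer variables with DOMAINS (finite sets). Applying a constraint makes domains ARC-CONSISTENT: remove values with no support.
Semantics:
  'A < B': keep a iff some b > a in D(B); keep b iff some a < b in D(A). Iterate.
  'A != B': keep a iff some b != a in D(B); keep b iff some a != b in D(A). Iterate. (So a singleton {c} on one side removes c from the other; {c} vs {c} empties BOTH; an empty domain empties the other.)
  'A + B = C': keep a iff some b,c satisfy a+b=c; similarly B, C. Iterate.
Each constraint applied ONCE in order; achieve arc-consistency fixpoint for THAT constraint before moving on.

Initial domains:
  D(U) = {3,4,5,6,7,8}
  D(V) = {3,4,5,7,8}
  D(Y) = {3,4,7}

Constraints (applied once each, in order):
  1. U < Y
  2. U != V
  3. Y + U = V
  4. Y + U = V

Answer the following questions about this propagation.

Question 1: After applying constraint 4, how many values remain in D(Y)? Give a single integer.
Constraint 1 (U < Y) on D(U)={3,4,5,6,7,8} D(Y)={3,4,7}: U {3,4,5,6,7,8}->{3,4,5,6}; Y {3,4,7}->{4,7}
Constraint 2 (U != V) on D(U)={3,4,5,6} D(V)={3,4,5,7,8}: no change
Constraint 3 (Y + U = V) on D(Y)={4,7} D(U)={3,4,5,6} D(V)={3,4,5,7,8}: Y {4,7}->{4}; U {3,4,5,6}->{3,4}; V {3,4,5,7,8}->{7,8}
Constraint 4 (Y + U = V) on D(Y)={4} D(U)={3,4} D(V)={7,8}: no change
So after constraint 4: D(Y)={4}, size = 1

Answer: 1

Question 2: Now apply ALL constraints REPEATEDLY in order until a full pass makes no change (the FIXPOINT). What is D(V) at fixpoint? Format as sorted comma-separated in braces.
pass 0 (initial): D(V)={3,4,5,7,8}
pass 1: U {3,4,5,6,7,8}->{3,4}; V {3,4,5,7,8}->{7,8}; Y {3,4,7}->{4}
pass 2: U {3,4}->{3}; V {7,8}->{7}
pass 3: no change
Fixpoint after 3 passes: D(V) = {7}

Answer: {7}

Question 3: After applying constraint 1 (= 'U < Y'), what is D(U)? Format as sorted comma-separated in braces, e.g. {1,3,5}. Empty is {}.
Answer: {3,4,5,6}

Derivation:
Constraint 1 (U < Y) on D(U)={3,4,5,6,7,8} D(Y)={3,4,7}: U {3,4,5,6,7,8}->{3,4,5,6}; Y {3,4,7}->{4,7}
So after constraint 1: D(U) = {3,4,5,6}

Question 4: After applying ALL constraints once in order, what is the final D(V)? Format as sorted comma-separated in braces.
Constraint 1 (U < Y) on D(U)={3,4,5,6,7,8} D(Y)={3,4,7}: U {3,4,5,6,7,8}->{3,4,5,6}; Y {3,4,7}->{4,7}
Constraint 2 (U != V) on D(U)={3,4,5,6} D(V)={3,4,5,7,8}: no change
Constraint 3 (Y + U = V) on D(Y)={4,7} D(U)={3,4,5,6} D(V)={3,4,5,7,8}: Y {4,7}->{4}; U {3,4,5,6}->{3,4}; V {3,4,5,7,8}->{7,8}
Constraint 4 (Y + U = V) on D(Y)={4} D(U)={3,4} D(V)={7,8}: no change
So after all 4 constraints: D(V) = {7,8}

Answer: {7,8}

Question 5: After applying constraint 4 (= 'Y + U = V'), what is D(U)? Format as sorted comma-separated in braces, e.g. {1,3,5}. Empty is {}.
Answer: {3,4}

Derivation:
Constraint 1 (U < Y) on D(U)={3,4,5,6,7,8} D(Y)={3,4,7}: U {3,4,5,6,7,8}->{3,4,5,6}; Y {3,4,7}->{4,7}
Constraint 2 (U != V) on D(U)={3,4,5,6} D(V)={3,4,5,7,8}: no change
Constraint 3 (Y + U = V) on D(Y)={4,7} D(U)={3,4,5,6} D(V)={3,4,5,7,8}: Y {4,7}->{4}; U {3,4,5,6}->{3,4}; V {3,4,5,7,8}->{7,8}
Constraint 4 (Y + U = V) on D(Y)={4} D(U)={3,4} D(V)={7,8}: no change
So after constraint 4: D(U) = {3,4}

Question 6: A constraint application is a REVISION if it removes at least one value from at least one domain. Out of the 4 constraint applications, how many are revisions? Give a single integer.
Answer: 2

Derivation:
Constraint 1 (U < Y) on D(U)={3,4,5,6,7,8} D(Y)={3,4,7}: U {3,4,5,6,7,8}->{3,4,5,6}; Y {3,4,7}->{4,7} => REVISION
Constraint 2 (U != V) on D(U)={3,4,5,6} D(V)={3,4,5,7,8}: no change => not a revision
Constraint 3 (Y + U = V) on D(Y)={4,7} D(U)={3,4,5,6} D(V)={3,4,5,7,8}: Y {4,7}->{4}; U {3,4,5,6}->{3,4}; V {3,4,5,7,8}->{7,8} => REVISION
Constraint 4 (Y + U = V) on D(Y)={4} D(U)={3,4} D(V)={7,8}: no change => not a revision
Total revisions = 2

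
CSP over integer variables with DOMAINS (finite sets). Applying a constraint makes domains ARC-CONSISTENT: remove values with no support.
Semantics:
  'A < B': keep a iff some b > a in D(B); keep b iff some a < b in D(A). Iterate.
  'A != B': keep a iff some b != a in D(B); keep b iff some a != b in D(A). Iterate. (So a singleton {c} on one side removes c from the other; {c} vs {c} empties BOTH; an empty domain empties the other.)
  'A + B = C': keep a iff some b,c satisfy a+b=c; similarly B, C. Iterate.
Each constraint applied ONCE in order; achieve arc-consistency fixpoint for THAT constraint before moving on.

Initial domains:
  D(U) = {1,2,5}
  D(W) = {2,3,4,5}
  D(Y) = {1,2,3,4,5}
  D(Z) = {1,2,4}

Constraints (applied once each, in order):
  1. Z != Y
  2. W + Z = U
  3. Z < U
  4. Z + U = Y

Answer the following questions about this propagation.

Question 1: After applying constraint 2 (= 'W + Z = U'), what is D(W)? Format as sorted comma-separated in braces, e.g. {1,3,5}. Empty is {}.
Answer: {3,4}

Derivation:
Constraint 1 (Z != Y) on D(Z)={1,2,4} D(Y)={1,2,3,4,5}: no change
Constraint 2 (W + Z = U) on D(W)={2,3,4,5} D(Z)={1,2,4} D(U)={1,2,5}: W {2,3,4,5}->{3,4}; Z {1,2,4}->{1,2}; U {1,2,5}->{5}
So after constraint 2: D(W) = {3,4}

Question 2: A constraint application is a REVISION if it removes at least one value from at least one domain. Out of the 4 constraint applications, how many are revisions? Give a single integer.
Constraint 1 (Z != Y) on D(Z)={1,2,4} D(Y)={1,2,3,4,5}: no change => not a revision
Constraint 2 (W + Z = U) on D(W)={2,3,4,5} D(Z)={1,2,4} D(U)={1,2,5}: W {2,3,4,5}->{3,4}; Z {1,2,4}->{1,2}; U {1,2,5}->{5} => REVISION
Constraint 3 (Z < U) on D(Z)={1,2} D(U)={5}: no change => not a revision
Constraint 4 (Z + U = Y) on D(Z)={1,2} D(U)={5} D(Y)={1,2,3,4,5}: Z {1,2}->{}; U {5}->{}; Y {1,2,3,4,5}->{} => REVISION
Total revisions = 2

Answer: 2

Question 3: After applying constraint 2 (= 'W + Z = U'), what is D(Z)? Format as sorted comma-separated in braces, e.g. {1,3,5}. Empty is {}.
Constraint 1 (Z != Y) on D(Z)={1,2,4} D(Y)={1,2,3,4,5}: no change
Constraint 2 (W + Z = U) on D(W)={2,3,4,5} D(Z)={1,2,4} D(U)={1,2,5}: W {2,3,4,5}->{3,4}; Z {1,2,4}->{1,2}; U {1,2,5}->{5}
So after constraint 2: D(Z) = {1,2}

Answer: {1,2}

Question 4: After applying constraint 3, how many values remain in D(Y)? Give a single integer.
Answer: 5

Derivation:
Constraint 1 (Z != Y) on D(Z)={1,2,4} D(Y)={1,2,3,4,5}: no change
Constraint 2 (W + Z = U) on D(W)={2,3,4,5} D(Z)={1,2,4} D(U)={1,2,5}: W {2,3,4,5}->{3,4}; Z {1,2,4}->{1,2}; U {1,2,5}->{5}
Constraint 3 (Z < U) on D(Z)={1,2} D(U)={5}: no change
So after constraint 3: D(Y)={1,2,3,4,5}, size = 5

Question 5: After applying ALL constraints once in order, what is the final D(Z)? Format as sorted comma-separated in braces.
Answer: {}

Derivation:
Constraint 1 (Z != Y) on D(Z)={1,2,4} D(Y)={1,2,3,4,5}: no change
Constraint 2 (W + Z = U) on D(W)={2,3,4,5} D(Z)={1,2,4} D(U)={1,2,5}: W {2,3,4,5}->{3,4}; Z {1,2,4}->{1,2}; U {1,2,5}->{5}
Constraint 3 (Z < U) on D(Z)={1,2} D(U)={5}: no change
Constraint 4 (Z + U = Y) on D(Z)={1,2} D(U)={5} D(Y)={1,2,3,4,5}: Z {1,2}->{}; U {5}->{}; Y {1,2,3,4,5}->{}
So after all 4 constraints: D(Z) = {}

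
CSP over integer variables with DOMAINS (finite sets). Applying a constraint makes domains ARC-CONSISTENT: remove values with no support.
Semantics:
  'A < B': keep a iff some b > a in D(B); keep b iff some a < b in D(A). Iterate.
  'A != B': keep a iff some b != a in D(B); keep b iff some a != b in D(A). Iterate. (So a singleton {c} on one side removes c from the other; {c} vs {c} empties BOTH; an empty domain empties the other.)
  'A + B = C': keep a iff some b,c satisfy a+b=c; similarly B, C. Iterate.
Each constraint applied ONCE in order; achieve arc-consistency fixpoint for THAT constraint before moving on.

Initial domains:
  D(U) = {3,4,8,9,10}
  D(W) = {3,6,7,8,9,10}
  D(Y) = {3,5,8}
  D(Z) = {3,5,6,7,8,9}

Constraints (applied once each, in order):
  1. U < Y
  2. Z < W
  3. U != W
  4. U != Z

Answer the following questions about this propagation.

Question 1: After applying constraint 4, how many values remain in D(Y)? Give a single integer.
Constraint 1 (U < Y) on D(U)={3,4,8,9,10} D(Y)={3,5,8}: U {3,4,8,9,10}->{3,4}; Y {3,5,8}->{5,8}
Constraint 2 (Z < W) on D(Z)={3,5,6,7,8,9} D(W)={3,6,7,8,9,10}: W {3,6,7,8,9,10}->{6,7,8,9,10}
Constraint 3 (U != W) on D(U)={3,4} D(W)={6,7,8,9,10}: no change
Constraint 4 (U != Z) on D(U)={3,4} D(Z)={3,5,6,7,8,9}: no change
So after constraint 4: D(Y)={5,8}, size = 2

Answer: 2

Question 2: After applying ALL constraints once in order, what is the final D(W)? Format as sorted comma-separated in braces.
Answer: {6,7,8,9,10}

Derivation:
Constraint 1 (U < Y) on D(U)={3,4,8,9,10} D(Y)={3,5,8}: U {3,4,8,9,10}->{3,4}; Y {3,5,8}->{5,8}
Constraint 2 (Z < W) on D(Z)={3,5,6,7,8,9} D(W)={3,6,7,8,9,10}: W {3,6,7,8,9,10}->{6,7,8,9,10}
Constraint 3 (U != W) on D(U)={3,4} D(W)={6,7,8,9,10}: no change
Constraint 4 (U != Z) on D(U)={3,4} D(Z)={3,5,6,7,8,9}: no change
So after all 4 constraints: D(W) = {6,7,8,9,10}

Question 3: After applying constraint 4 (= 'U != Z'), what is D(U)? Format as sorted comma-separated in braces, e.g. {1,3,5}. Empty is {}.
Constraint 1 (U < Y) on D(U)={3,4,8,9,10} D(Y)={3,5,8}: U {3,4,8,9,10}->{3,4}; Y {3,5,8}->{5,8}
Constraint 2 (Z < W) on D(Z)={3,5,6,7,8,9} D(W)={3,6,7,8,9,10}: W {3,6,7,8,9,10}->{6,7,8,9,10}
Constraint 3 (U != W) on D(U)={3,4} D(W)={6,7,8,9,10}: no change
Constraint 4 (U != Z) on D(U)={3,4} D(Z)={3,5,6,7,8,9}: no change
So after constraint 4: D(U) = {3,4}

Answer: {3,4}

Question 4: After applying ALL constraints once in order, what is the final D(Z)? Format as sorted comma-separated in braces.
Constraint 1 (U < Y) on D(U)={3,4,8,9,10} D(Y)={3,5,8}: U {3,4,8,9,10}->{3,4}; Y {3,5,8}->{5,8}
Constraint 2 (Z < W) on D(Z)={3,5,6,7,8,9} D(W)={3,6,7,8,9,10}: W {3,6,7,8,9,10}->{6,7,8,9,10}
Constraint 3 (U != W) on D(U)={3,4} D(W)={6,7,8,9,10}: no change
Constraint 4 (U != Z) on D(U)={3,4} D(Z)={3,5,6,7,8,9}: no change
So after all 4 constraints: D(Z) = {3,5,6,7,8,9}

Answer: {3,5,6,7,8,9}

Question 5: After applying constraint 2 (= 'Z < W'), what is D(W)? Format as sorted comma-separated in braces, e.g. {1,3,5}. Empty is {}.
Constraint 1 (U < Y) on D(U)={3,4,8,9,10} D(Y)={3,5,8}: U {3,4,8,9,10}->{3,4}; Y {3,5,8}->{5,8}
Constraint 2 (Z < W) on D(Z)={3,5,6,7,8,9} D(W)={3,6,7,8,9,10}: W {3,6,7,8,9,10}->{6,7,8,9,10}
So after constraint 2: D(W) = {6,7,8,9,10}

Answer: {6,7,8,9,10}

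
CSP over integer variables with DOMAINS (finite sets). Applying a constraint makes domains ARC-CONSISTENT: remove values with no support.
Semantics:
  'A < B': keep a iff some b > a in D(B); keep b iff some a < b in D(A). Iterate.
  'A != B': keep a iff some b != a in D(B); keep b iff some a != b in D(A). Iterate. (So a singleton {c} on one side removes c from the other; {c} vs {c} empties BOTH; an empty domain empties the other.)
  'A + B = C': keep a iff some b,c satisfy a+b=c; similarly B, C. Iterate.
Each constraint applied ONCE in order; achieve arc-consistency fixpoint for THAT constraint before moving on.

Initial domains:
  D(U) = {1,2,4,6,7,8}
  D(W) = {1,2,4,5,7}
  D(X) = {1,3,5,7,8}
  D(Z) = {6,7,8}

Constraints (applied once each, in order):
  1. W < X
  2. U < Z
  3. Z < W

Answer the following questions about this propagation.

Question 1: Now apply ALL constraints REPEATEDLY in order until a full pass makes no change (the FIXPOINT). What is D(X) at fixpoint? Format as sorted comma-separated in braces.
Answer: {8}

Derivation:
pass 0 (initial): D(X)={1,3,5,7,8}
pass 1: U {1,2,4,6,7,8}->{1,2,4,6,7}; W {1,2,4,5,7}->{7}; X {1,3,5,7,8}->{3,5,7,8}; Z {6,7,8}->{6}
pass 2: U {1,2,4,6,7}->{1,2,4}; X {3,5,7,8}->{8}
pass 3: no change
Fixpoint after 3 passes: D(X) = {8}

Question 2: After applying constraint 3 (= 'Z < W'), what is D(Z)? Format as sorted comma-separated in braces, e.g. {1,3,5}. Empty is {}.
Constraint 1 (W < X) on D(W)={1,2,4,5,7} D(X)={1,3,5,7,8}: X {1,3,5,7,8}->{3,5,7,8}
Constraint 2 (U < Z) on D(U)={1,2,4,6,7,8} D(Z)={6,7,8}: U {1,2,4,6,7,8}->{1,2,4,6,7}
Constraint 3 (Z < W) on D(Z)={6,7,8} D(W)={1,2,4,5,7}: Z {6,7,8}->{6}; W {1,2,4,5,7}->{7}
So after constraint 3: D(Z) = {6}

Answer: {6}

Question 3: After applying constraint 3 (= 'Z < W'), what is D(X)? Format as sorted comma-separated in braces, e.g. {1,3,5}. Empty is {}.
Constraint 1 (W < X) on D(W)={1,2,4,5,7} D(X)={1,3,5,7,8}: X {1,3,5,7,8}->{3,5,7,8}
Constraint 2 (U < Z) on D(U)={1,2,4,6,7,8} D(Z)={6,7,8}: U {1,2,4,6,7,8}->{1,2,4,6,7}
Constraint 3 (Z < W) on D(Z)={6,7,8} D(W)={1,2,4,5,7}: Z {6,7,8}->{6}; W {1,2,4,5,7}->{7}
So after constraint 3: D(X) = {3,5,7,8}

Answer: {3,5,7,8}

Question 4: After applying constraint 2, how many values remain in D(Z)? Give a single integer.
Constraint 1 (W < X) on D(W)={1,2,4,5,7} D(X)={1,3,5,7,8}: X {1,3,5,7,8}->{3,5,7,8}
Constraint 2 (U < Z) on D(U)={1,2,4,6,7,8} D(Z)={6,7,8}: U {1,2,4,6,7,8}->{1,2,4,6,7}
So after constraint 2: D(Z)={6,7,8}, size = 3

Answer: 3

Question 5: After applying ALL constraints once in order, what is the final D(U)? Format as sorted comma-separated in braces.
Answer: {1,2,4,6,7}

Derivation:
Constraint 1 (W < X) on D(W)={1,2,4,5,7} D(X)={1,3,5,7,8}: X {1,3,5,7,8}->{3,5,7,8}
Constraint 2 (U < Z) on D(U)={1,2,4,6,7,8} D(Z)={6,7,8}: U {1,2,4,6,7,8}->{1,2,4,6,7}
Constraint 3 (Z < W) on D(Z)={6,7,8} D(W)={1,2,4,5,7}: Z {6,7,8}->{6}; W {1,2,4,5,7}->{7}
So after all 3 constraints: D(U) = {1,2,4,6,7}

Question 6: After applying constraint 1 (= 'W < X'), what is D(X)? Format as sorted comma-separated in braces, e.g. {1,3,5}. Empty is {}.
Constraint 1 (W < X) on D(W)={1,2,4,5,7} D(X)={1,3,5,7,8}: X {1,3,5,7,8}->{3,5,7,8}
So after constraint 1: D(X) = {3,5,7,8}

Answer: {3,5,7,8}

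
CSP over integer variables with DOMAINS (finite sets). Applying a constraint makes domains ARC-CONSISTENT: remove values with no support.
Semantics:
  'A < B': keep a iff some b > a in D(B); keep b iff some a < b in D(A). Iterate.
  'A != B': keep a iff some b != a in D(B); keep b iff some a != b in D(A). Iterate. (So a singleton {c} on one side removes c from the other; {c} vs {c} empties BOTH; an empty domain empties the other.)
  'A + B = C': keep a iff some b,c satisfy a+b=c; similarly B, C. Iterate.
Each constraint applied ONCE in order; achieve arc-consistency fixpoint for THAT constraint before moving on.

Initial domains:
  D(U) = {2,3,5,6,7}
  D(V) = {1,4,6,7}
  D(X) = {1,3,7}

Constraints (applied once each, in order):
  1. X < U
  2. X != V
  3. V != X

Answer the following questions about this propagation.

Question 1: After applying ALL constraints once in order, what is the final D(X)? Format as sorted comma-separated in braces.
Constraint 1 (X < U) on D(X)={1,3,7} D(U)={2,3,5,6,7}: X {1,3,7}->{1,3}
Constraint 2 (X != V) on D(X)={1,3} D(V)={1,4,6,7}: no change
Constraint 3 (V != X) on D(V)={1,4,6,7} D(X)={1,3}: no change
So after all 3 constraints: D(X) = {1,3}

Answer: {1,3}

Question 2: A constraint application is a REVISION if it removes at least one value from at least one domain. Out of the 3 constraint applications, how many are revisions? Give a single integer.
Constraint 1 (X < U) on D(X)={1,3,7} D(U)={2,3,5,6,7}: X {1,3,7}->{1,3} => REVISION
Constraint 2 (X != V) on D(X)={1,3} D(V)={1,4,6,7}: no change => not a revision
Constraint 3 (V != X) on D(V)={1,4,6,7} D(X)={1,3}: no change => not a revision
Total revisions = 1

Answer: 1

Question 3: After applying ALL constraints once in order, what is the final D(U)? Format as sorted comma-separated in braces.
Constraint 1 (X < U) on D(X)={1,3,7} D(U)={2,3,5,6,7}: X {1,3,7}->{1,3}
Constraint 2 (X != V) on D(X)={1,3} D(V)={1,4,6,7}: no change
Constraint 3 (V != X) on D(V)={1,4,6,7} D(X)={1,3}: no change
So after all 3 constraints: D(U) = {2,3,5,6,7}

Answer: {2,3,5,6,7}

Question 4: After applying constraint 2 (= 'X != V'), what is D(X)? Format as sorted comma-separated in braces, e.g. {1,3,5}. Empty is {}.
Answer: {1,3}

Derivation:
Constraint 1 (X < U) on D(X)={1,3,7} D(U)={2,3,5,6,7}: X {1,3,7}->{1,3}
Constraint 2 (X != V) on D(X)={1,3} D(V)={1,4,6,7}: no change
So after constraint 2: D(X) = {1,3}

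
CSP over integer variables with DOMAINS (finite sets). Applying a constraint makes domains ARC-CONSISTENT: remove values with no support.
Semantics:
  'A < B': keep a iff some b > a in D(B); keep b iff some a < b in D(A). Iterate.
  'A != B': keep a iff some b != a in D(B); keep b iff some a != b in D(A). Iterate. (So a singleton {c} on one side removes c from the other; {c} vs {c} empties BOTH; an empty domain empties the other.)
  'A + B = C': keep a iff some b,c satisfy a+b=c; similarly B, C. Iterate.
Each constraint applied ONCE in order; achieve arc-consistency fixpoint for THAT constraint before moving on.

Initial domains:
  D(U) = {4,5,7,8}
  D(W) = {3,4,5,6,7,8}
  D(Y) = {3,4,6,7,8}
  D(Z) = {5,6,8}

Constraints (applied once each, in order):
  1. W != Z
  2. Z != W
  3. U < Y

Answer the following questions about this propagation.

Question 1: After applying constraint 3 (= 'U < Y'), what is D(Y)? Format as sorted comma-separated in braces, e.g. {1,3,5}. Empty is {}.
Constraint 1 (W != Z) on D(W)={3,4,5,6,7,8} D(Z)={5,6,8}: no change
Constraint 2 (Z != W) on D(Z)={5,6,8} D(W)={3,4,5,6,7,8}: no change
Constraint 3 (U < Y) on D(U)={4,5,7,8} D(Y)={3,4,6,7,8}: U {4,5,7,8}->{4,5,7}; Y {3,4,6,7,8}->{6,7,8}
So after constraint 3: D(Y) = {6,7,8}

Answer: {6,7,8}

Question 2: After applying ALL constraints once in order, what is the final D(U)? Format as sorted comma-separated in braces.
Constraint 1 (W != Z) on D(W)={3,4,5,6,7,8} D(Z)={5,6,8}: no change
Constraint 2 (Z != W) on D(Z)={5,6,8} D(W)={3,4,5,6,7,8}: no change
Constraint 3 (U < Y) on D(U)={4,5,7,8} D(Y)={3,4,6,7,8}: U {4,5,7,8}->{4,5,7}; Y {3,4,6,7,8}->{6,7,8}
So after all 3 constraints: D(U) = {4,5,7}

Answer: {4,5,7}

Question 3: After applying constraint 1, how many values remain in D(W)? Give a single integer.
Answer: 6

Derivation:
Constraint 1 (W != Z) on D(W)={3,4,5,6,7,8} D(Z)={5,6,8}: no change
So after constraint 1: D(W)={3,4,5,6,7,8}, size = 6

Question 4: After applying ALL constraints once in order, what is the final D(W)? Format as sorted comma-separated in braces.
Constraint 1 (W != Z) on D(W)={3,4,5,6,7,8} D(Z)={5,6,8}: no change
Constraint 2 (Z != W) on D(Z)={5,6,8} D(W)={3,4,5,6,7,8}: no change
Constraint 3 (U < Y) on D(U)={4,5,7,8} D(Y)={3,4,6,7,8}: U {4,5,7,8}->{4,5,7}; Y {3,4,6,7,8}->{6,7,8}
So after all 3 constraints: D(W) = {3,4,5,6,7,8}

Answer: {3,4,5,6,7,8}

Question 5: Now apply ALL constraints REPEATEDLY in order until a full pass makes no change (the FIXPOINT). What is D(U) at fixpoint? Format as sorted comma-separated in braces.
Answer: {4,5,7}

Derivation:
pass 0 (initial): D(U)={4,5,7,8}
pass 1: U {4,5,7,8}->{4,5,7}; Y {3,4,6,7,8}->{6,7,8}
pass 2: no change
Fixpoint after 2 passes: D(U) = {4,5,7}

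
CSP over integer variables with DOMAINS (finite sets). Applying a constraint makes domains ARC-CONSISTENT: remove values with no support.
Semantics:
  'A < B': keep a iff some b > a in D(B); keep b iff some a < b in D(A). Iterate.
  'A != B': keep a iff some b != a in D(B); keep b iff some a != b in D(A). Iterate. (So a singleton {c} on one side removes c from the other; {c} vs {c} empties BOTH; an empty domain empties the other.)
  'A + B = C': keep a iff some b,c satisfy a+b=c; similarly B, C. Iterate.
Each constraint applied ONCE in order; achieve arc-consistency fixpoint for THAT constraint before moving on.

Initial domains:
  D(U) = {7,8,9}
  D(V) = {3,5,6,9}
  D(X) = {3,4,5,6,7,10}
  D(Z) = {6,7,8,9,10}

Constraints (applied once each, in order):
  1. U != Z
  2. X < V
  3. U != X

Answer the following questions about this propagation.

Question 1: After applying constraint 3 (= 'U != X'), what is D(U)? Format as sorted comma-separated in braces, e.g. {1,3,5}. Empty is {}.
Answer: {7,8,9}

Derivation:
Constraint 1 (U != Z) on D(U)={7,8,9} D(Z)={6,7,8,9,10}: no change
Constraint 2 (X < V) on D(X)={3,4,5,6,7,10} D(V)={3,5,6,9}: X {3,4,5,6,7,10}->{3,4,5,6,7}; V {3,5,6,9}->{5,6,9}
Constraint 3 (U != X) on D(U)={7,8,9} D(X)={3,4,5,6,7}: no change
So after constraint 3: D(U) = {7,8,9}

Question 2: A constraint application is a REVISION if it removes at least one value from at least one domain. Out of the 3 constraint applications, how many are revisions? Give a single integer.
Answer: 1

Derivation:
Constraint 1 (U != Z) on D(U)={7,8,9} D(Z)={6,7,8,9,10}: no change => not a revision
Constraint 2 (X < V) on D(X)={3,4,5,6,7,10} D(V)={3,5,6,9}: X {3,4,5,6,7,10}->{3,4,5,6,7}; V {3,5,6,9}->{5,6,9} => REVISION
Constraint 3 (U != X) on D(U)={7,8,9} D(X)={3,4,5,6,7}: no change => not a revision
Total revisions = 1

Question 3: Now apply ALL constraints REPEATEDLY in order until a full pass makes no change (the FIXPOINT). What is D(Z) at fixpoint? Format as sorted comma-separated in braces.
Answer: {6,7,8,9,10}

Derivation:
pass 0 (initial): D(Z)={6,7,8,9,10}
pass 1: V {3,5,6,9}->{5,6,9}; X {3,4,5,6,7,10}->{3,4,5,6,7}
pass 2: no change
Fixpoint after 2 passes: D(Z) = {6,7,8,9,10}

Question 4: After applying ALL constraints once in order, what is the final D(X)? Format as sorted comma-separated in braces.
Constraint 1 (U != Z) on D(U)={7,8,9} D(Z)={6,7,8,9,10}: no change
Constraint 2 (X < V) on D(X)={3,4,5,6,7,10} D(V)={3,5,6,9}: X {3,4,5,6,7,10}->{3,4,5,6,7}; V {3,5,6,9}->{5,6,9}
Constraint 3 (U != X) on D(U)={7,8,9} D(X)={3,4,5,6,7}: no change
So after all 3 constraints: D(X) = {3,4,5,6,7}

Answer: {3,4,5,6,7}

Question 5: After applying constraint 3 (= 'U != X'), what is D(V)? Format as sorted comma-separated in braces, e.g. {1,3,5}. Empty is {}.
Constraint 1 (U != Z) on D(U)={7,8,9} D(Z)={6,7,8,9,10}: no change
Constraint 2 (X < V) on D(X)={3,4,5,6,7,10} D(V)={3,5,6,9}: X {3,4,5,6,7,10}->{3,4,5,6,7}; V {3,5,6,9}->{5,6,9}
Constraint 3 (U != X) on D(U)={7,8,9} D(X)={3,4,5,6,7}: no change
So after constraint 3: D(V) = {5,6,9}

Answer: {5,6,9}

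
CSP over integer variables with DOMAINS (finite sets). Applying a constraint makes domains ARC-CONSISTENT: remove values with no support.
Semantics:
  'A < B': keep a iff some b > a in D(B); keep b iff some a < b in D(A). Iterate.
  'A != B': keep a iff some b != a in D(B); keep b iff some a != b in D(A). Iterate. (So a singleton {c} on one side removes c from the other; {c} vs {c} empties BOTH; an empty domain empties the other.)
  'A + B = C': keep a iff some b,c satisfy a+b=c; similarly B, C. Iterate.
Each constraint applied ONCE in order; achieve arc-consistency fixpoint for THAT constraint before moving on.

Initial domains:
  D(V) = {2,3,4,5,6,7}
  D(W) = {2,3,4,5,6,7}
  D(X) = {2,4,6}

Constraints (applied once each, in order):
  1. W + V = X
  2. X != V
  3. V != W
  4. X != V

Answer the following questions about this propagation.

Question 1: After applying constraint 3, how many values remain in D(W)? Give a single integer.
Answer: 3

Derivation:
Constraint 1 (W + V = X) on D(W)={2,3,4,5,6,7} D(V)={2,3,4,5,6,7} D(X)={2,4,6}: W {2,3,4,5,6,7}->{2,3,4}; V {2,3,4,5,6,7}->{2,3,4}; X {2,4,6}->{4,6}
Constraint 2 (X != V) on D(X)={4,6} D(V)={2,3,4}: no change
Constraint 3 (V != W) on D(V)={2,3,4} D(W)={2,3,4}: no change
So after constraint 3: D(W)={2,3,4}, size = 3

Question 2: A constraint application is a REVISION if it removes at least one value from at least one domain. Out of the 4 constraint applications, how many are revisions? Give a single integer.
Constraint 1 (W + V = X) on D(W)={2,3,4,5,6,7} D(V)={2,3,4,5,6,7} D(X)={2,4,6}: W {2,3,4,5,6,7}->{2,3,4}; V {2,3,4,5,6,7}->{2,3,4}; X {2,4,6}->{4,6} => REVISION
Constraint 2 (X != V) on D(X)={4,6} D(V)={2,3,4}: no change => not a revision
Constraint 3 (V != W) on D(V)={2,3,4} D(W)={2,3,4}: no change => not a revision
Constraint 4 (X != V) on D(X)={4,6} D(V)={2,3,4}: no change => not a revision
Total revisions = 1

Answer: 1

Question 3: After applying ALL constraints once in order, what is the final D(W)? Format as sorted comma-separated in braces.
Constraint 1 (W + V = X) on D(W)={2,3,4,5,6,7} D(V)={2,3,4,5,6,7} D(X)={2,4,6}: W {2,3,4,5,6,7}->{2,3,4}; V {2,3,4,5,6,7}->{2,3,4}; X {2,4,6}->{4,6}
Constraint 2 (X != V) on D(X)={4,6} D(V)={2,3,4}: no change
Constraint 3 (V != W) on D(V)={2,3,4} D(W)={2,3,4}: no change
Constraint 4 (X != V) on D(X)={4,6} D(V)={2,3,4}: no change
So after all 4 constraints: D(W) = {2,3,4}

Answer: {2,3,4}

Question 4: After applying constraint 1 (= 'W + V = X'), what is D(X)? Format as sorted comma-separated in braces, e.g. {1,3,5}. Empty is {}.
Constraint 1 (W + V = X) on D(W)={2,3,4,5,6,7} D(V)={2,3,4,5,6,7} D(X)={2,4,6}: W {2,3,4,5,6,7}->{2,3,4}; V {2,3,4,5,6,7}->{2,3,4}; X {2,4,6}->{4,6}
So after constraint 1: D(X) = {4,6}

Answer: {4,6}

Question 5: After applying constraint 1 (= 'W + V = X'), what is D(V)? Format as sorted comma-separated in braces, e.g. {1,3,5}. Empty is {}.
Answer: {2,3,4}

Derivation:
Constraint 1 (W + V = X) on D(W)={2,3,4,5,6,7} D(V)={2,3,4,5,6,7} D(X)={2,4,6}: W {2,3,4,5,6,7}->{2,3,4}; V {2,3,4,5,6,7}->{2,3,4}; X {2,4,6}->{4,6}
So after constraint 1: D(V) = {2,3,4}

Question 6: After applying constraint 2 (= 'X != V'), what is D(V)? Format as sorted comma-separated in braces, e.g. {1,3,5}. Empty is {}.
Constraint 1 (W + V = X) on D(W)={2,3,4,5,6,7} D(V)={2,3,4,5,6,7} D(X)={2,4,6}: W {2,3,4,5,6,7}->{2,3,4}; V {2,3,4,5,6,7}->{2,3,4}; X {2,4,6}->{4,6}
Constraint 2 (X != V) on D(X)={4,6} D(V)={2,3,4}: no change
So after constraint 2: D(V) = {2,3,4}

Answer: {2,3,4}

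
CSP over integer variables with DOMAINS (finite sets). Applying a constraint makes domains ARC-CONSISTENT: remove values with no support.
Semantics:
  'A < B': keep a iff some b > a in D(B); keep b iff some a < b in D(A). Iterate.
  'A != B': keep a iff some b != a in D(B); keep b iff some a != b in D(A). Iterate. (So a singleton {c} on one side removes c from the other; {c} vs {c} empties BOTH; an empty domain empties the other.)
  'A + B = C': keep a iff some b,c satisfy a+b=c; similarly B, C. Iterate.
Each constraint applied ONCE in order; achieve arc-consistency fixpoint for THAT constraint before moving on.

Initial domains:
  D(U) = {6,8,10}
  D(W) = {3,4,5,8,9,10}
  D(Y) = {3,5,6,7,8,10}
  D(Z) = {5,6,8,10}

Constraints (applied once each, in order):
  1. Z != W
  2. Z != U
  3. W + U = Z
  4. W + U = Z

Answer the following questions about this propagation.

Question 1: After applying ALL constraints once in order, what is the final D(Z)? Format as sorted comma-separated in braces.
Constraint 1 (Z != W) on D(Z)={5,6,8,10} D(W)={3,4,5,8,9,10}: no change
Constraint 2 (Z != U) on D(Z)={5,6,8,10} D(U)={6,8,10}: no change
Constraint 3 (W + U = Z) on D(W)={3,4,5,8,9,10} D(U)={6,8,10} D(Z)={5,6,8,10}: W {3,4,5,8,9,10}->{4}; U {6,8,10}->{6}; Z {5,6,8,10}->{10}
Constraint 4 (W + U = Z) on D(W)={4} D(U)={6} D(Z)={10}: no change
So after all 4 constraints: D(Z) = {10}

Answer: {10}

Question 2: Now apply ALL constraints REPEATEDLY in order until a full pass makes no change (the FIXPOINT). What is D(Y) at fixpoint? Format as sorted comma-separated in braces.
pass 0 (initial): D(Y)={3,5,6,7,8,10}
pass 1: U {6,8,10}->{6}; W {3,4,5,8,9,10}->{4}; Z {5,6,8,10}->{10}
pass 2: no change
Fixpoint after 2 passes: D(Y) = {3,5,6,7,8,10}

Answer: {3,5,6,7,8,10}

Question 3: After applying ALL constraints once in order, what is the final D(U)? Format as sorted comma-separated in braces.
Answer: {6}

Derivation:
Constraint 1 (Z != W) on D(Z)={5,6,8,10} D(W)={3,4,5,8,9,10}: no change
Constraint 2 (Z != U) on D(Z)={5,6,8,10} D(U)={6,8,10}: no change
Constraint 3 (W + U = Z) on D(W)={3,4,5,8,9,10} D(U)={6,8,10} D(Z)={5,6,8,10}: W {3,4,5,8,9,10}->{4}; U {6,8,10}->{6}; Z {5,6,8,10}->{10}
Constraint 4 (W + U = Z) on D(W)={4} D(U)={6} D(Z)={10}: no change
So after all 4 constraints: D(U) = {6}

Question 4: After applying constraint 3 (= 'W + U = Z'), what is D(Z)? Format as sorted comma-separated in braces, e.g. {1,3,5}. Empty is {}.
Constraint 1 (Z != W) on D(Z)={5,6,8,10} D(W)={3,4,5,8,9,10}: no change
Constraint 2 (Z != U) on D(Z)={5,6,8,10} D(U)={6,8,10}: no change
Constraint 3 (W + U = Z) on D(W)={3,4,5,8,9,10} D(U)={6,8,10} D(Z)={5,6,8,10}: W {3,4,5,8,9,10}->{4}; U {6,8,10}->{6}; Z {5,6,8,10}->{10}
So after constraint 3: D(Z) = {10}

Answer: {10}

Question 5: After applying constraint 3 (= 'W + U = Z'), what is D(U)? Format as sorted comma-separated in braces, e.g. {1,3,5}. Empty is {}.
Constraint 1 (Z != W) on D(Z)={5,6,8,10} D(W)={3,4,5,8,9,10}: no change
Constraint 2 (Z != U) on D(Z)={5,6,8,10} D(U)={6,8,10}: no change
Constraint 3 (W + U = Z) on D(W)={3,4,5,8,9,10} D(U)={6,8,10} D(Z)={5,6,8,10}: W {3,4,5,8,9,10}->{4}; U {6,8,10}->{6}; Z {5,6,8,10}->{10}
So after constraint 3: D(U) = {6}

Answer: {6}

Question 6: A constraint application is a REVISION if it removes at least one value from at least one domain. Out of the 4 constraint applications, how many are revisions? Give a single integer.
Answer: 1

Derivation:
Constraint 1 (Z != W) on D(Z)={5,6,8,10} D(W)={3,4,5,8,9,10}: no change => not a revision
Constraint 2 (Z != U) on D(Z)={5,6,8,10} D(U)={6,8,10}: no change => not a revision
Constraint 3 (W + U = Z) on D(W)={3,4,5,8,9,10} D(U)={6,8,10} D(Z)={5,6,8,10}: W {3,4,5,8,9,10}->{4}; U {6,8,10}->{6}; Z {5,6,8,10}->{10} => REVISION
Constraint 4 (W + U = Z) on D(W)={4} D(U)={6} D(Z)={10}: no change => not a revision
Total revisions = 1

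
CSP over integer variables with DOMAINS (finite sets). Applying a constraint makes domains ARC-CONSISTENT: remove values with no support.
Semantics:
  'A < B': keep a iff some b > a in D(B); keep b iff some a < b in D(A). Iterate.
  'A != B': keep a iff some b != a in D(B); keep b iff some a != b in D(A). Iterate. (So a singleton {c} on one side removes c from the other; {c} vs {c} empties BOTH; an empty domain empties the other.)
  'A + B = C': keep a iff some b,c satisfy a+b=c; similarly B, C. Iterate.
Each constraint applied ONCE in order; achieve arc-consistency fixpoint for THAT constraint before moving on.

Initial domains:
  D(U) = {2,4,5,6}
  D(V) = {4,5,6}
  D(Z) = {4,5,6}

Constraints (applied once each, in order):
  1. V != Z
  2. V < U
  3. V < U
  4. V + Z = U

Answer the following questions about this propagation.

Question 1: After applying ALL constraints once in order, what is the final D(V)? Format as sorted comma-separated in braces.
Answer: {}

Derivation:
Constraint 1 (V != Z) on D(V)={4,5,6} D(Z)={4,5,6}: no change
Constraint 2 (V < U) on D(V)={4,5,6} D(U)={2,4,5,6}: V {4,5,6}->{4,5}; U {2,4,5,6}->{5,6}
Constraint 3 (V < U) on D(V)={4,5} D(U)={5,6}: no change
Constraint 4 (V + Z = U) on D(V)={4,5} D(Z)={4,5,6} D(U)={5,6}: V {4,5}->{}; Z {4,5,6}->{}; U {5,6}->{}
So after all 4 constraints: D(V) = {}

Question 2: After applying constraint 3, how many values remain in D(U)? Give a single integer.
Answer: 2

Derivation:
Constraint 1 (V != Z) on D(V)={4,5,6} D(Z)={4,5,6}: no change
Constraint 2 (V < U) on D(V)={4,5,6} D(U)={2,4,5,6}: V {4,5,6}->{4,5}; U {2,4,5,6}->{5,6}
Constraint 3 (V < U) on D(V)={4,5} D(U)={5,6}: no change
So after constraint 3: D(U)={5,6}, size = 2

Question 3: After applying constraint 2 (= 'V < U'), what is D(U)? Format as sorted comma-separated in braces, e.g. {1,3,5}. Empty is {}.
Constraint 1 (V != Z) on D(V)={4,5,6} D(Z)={4,5,6}: no change
Constraint 2 (V < U) on D(V)={4,5,6} D(U)={2,4,5,6}: V {4,5,6}->{4,5}; U {2,4,5,6}->{5,6}
So after constraint 2: D(U) = {5,6}

Answer: {5,6}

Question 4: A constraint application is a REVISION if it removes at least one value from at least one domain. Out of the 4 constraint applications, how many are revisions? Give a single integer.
Answer: 2

Derivation:
Constraint 1 (V != Z) on D(V)={4,5,6} D(Z)={4,5,6}: no change => not a revision
Constraint 2 (V < U) on D(V)={4,5,6} D(U)={2,4,5,6}: V {4,5,6}->{4,5}; U {2,4,5,6}->{5,6} => REVISION
Constraint 3 (V < U) on D(V)={4,5} D(U)={5,6}: no change => not a revision
Constraint 4 (V + Z = U) on D(V)={4,5} D(Z)={4,5,6} D(U)={5,6}: V {4,5}->{}; Z {4,5,6}->{}; U {5,6}->{} => REVISION
Total revisions = 2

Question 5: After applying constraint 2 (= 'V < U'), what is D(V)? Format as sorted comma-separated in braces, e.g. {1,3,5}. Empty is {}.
Constraint 1 (V != Z) on D(V)={4,5,6} D(Z)={4,5,6}: no change
Constraint 2 (V < U) on D(V)={4,5,6} D(U)={2,4,5,6}: V {4,5,6}->{4,5}; U {2,4,5,6}->{5,6}
So after constraint 2: D(V) = {4,5}

Answer: {4,5}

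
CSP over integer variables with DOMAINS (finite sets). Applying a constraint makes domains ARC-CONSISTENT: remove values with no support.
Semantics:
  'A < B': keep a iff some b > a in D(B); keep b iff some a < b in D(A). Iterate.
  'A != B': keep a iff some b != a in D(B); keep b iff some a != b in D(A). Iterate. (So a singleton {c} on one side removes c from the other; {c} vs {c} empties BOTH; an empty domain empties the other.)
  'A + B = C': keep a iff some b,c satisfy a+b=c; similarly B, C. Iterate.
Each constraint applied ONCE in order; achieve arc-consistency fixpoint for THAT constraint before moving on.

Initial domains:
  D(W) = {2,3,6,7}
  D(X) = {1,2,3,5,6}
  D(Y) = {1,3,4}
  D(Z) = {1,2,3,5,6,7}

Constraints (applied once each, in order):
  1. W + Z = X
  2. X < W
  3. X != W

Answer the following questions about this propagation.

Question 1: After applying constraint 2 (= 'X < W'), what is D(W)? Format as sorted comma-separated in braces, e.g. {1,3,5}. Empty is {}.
Constraint 1 (W + Z = X) on D(W)={2,3,6,7} D(Z)={1,2,3,5,6,7} D(X)={1,2,3,5,6}: W {2,3,6,7}->{2,3}; Z {1,2,3,5,6,7}->{1,2,3}; X {1,2,3,5,6}->{3,5,6}
Constraint 2 (X < W) on D(X)={3,5,6} D(W)={2,3}: X {3,5,6}->{}; W {2,3}->{}
So after constraint 2: D(W) = {}

Answer: {}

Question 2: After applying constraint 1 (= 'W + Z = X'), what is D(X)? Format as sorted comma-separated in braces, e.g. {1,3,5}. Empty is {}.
Constraint 1 (W + Z = X) on D(W)={2,3,6,7} D(Z)={1,2,3,5,6,7} D(X)={1,2,3,5,6}: W {2,3,6,7}->{2,3}; Z {1,2,3,5,6,7}->{1,2,3}; X {1,2,3,5,6}->{3,5,6}
So after constraint 1: D(X) = {3,5,6}

Answer: {3,5,6}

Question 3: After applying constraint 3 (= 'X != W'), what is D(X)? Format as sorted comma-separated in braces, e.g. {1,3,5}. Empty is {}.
Constraint 1 (W + Z = X) on D(W)={2,3,6,7} D(Z)={1,2,3,5,6,7} D(X)={1,2,3,5,6}: W {2,3,6,7}->{2,3}; Z {1,2,3,5,6,7}->{1,2,3}; X {1,2,3,5,6}->{3,5,6}
Constraint 2 (X < W) on D(X)={3,5,6} D(W)={2,3}: X {3,5,6}->{}; W {2,3}->{}
Constraint 3 (X != W) on D(X)={} D(W)={}: no change
So after constraint 3: D(X) = {}

Answer: {}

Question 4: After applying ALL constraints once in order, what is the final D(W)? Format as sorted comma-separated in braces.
Answer: {}

Derivation:
Constraint 1 (W + Z = X) on D(W)={2,3,6,7} D(Z)={1,2,3,5,6,7} D(X)={1,2,3,5,6}: W {2,3,6,7}->{2,3}; Z {1,2,3,5,6,7}->{1,2,3}; X {1,2,3,5,6}->{3,5,6}
Constraint 2 (X < W) on D(X)={3,5,6} D(W)={2,3}: X {3,5,6}->{}; W {2,3}->{}
Constraint 3 (X != W) on D(X)={} D(W)={}: no change
So after all 3 constraints: D(W) = {}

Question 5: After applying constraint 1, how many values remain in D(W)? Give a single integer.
Answer: 2

Derivation:
Constraint 1 (W + Z = X) on D(W)={2,3,6,7} D(Z)={1,2,3,5,6,7} D(X)={1,2,3,5,6}: W {2,3,6,7}->{2,3}; Z {1,2,3,5,6,7}->{1,2,3}; X {1,2,3,5,6}->{3,5,6}
So after constraint 1: D(W)={2,3}, size = 2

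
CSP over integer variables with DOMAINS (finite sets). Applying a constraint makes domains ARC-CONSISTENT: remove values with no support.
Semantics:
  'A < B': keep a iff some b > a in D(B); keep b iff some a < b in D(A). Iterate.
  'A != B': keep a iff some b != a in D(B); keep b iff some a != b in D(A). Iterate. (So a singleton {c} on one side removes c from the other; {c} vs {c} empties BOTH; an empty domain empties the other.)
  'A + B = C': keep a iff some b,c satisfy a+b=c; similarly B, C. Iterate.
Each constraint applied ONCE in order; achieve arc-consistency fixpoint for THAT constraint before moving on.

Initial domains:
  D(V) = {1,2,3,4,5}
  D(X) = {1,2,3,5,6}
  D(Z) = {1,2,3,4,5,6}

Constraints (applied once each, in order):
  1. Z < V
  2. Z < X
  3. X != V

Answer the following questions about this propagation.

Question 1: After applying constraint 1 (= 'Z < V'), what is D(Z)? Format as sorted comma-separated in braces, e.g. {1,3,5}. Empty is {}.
Constraint 1 (Z < V) on D(Z)={1,2,3,4,5,6} D(V)={1,2,3,4,5}: Z {1,2,3,4,5,6}->{1,2,3,4}; V {1,2,3,4,5}->{2,3,4,5}
So after constraint 1: D(Z) = {1,2,3,4}

Answer: {1,2,3,4}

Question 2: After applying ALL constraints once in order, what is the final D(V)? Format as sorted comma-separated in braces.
Answer: {2,3,4,5}

Derivation:
Constraint 1 (Z < V) on D(Z)={1,2,3,4,5,6} D(V)={1,2,3,4,5}: Z {1,2,3,4,5,6}->{1,2,3,4}; V {1,2,3,4,5}->{2,3,4,5}
Constraint 2 (Z < X) on D(Z)={1,2,3,4} D(X)={1,2,3,5,6}: X {1,2,3,5,6}->{2,3,5,6}
Constraint 3 (X != V) on D(X)={2,3,5,6} D(V)={2,3,4,5}: no change
So after all 3 constraints: D(V) = {2,3,4,5}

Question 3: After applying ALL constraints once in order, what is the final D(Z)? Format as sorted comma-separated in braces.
Answer: {1,2,3,4}

Derivation:
Constraint 1 (Z < V) on D(Z)={1,2,3,4,5,6} D(V)={1,2,3,4,5}: Z {1,2,3,4,5,6}->{1,2,3,4}; V {1,2,3,4,5}->{2,3,4,5}
Constraint 2 (Z < X) on D(Z)={1,2,3,4} D(X)={1,2,3,5,6}: X {1,2,3,5,6}->{2,3,5,6}
Constraint 3 (X != V) on D(X)={2,3,5,6} D(V)={2,3,4,5}: no change
So after all 3 constraints: D(Z) = {1,2,3,4}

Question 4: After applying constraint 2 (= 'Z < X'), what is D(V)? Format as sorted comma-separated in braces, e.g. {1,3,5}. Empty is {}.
Constraint 1 (Z < V) on D(Z)={1,2,3,4,5,6} D(V)={1,2,3,4,5}: Z {1,2,3,4,5,6}->{1,2,3,4}; V {1,2,3,4,5}->{2,3,4,5}
Constraint 2 (Z < X) on D(Z)={1,2,3,4} D(X)={1,2,3,5,6}: X {1,2,3,5,6}->{2,3,5,6}
So after constraint 2: D(V) = {2,3,4,5}

Answer: {2,3,4,5}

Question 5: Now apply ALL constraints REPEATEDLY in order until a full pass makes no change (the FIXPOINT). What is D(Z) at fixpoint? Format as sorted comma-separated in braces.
Answer: {1,2,3,4}

Derivation:
pass 0 (initial): D(Z)={1,2,3,4,5,6}
pass 1: V {1,2,3,4,5}->{2,3,4,5}; X {1,2,3,5,6}->{2,3,5,6}; Z {1,2,3,4,5,6}->{1,2,3,4}
pass 2: no change
Fixpoint after 2 passes: D(Z) = {1,2,3,4}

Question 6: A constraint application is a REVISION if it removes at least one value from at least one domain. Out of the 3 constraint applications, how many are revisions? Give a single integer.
Constraint 1 (Z < V) on D(Z)={1,2,3,4,5,6} D(V)={1,2,3,4,5}: Z {1,2,3,4,5,6}->{1,2,3,4}; V {1,2,3,4,5}->{2,3,4,5} => REVISION
Constraint 2 (Z < X) on D(Z)={1,2,3,4} D(X)={1,2,3,5,6}: X {1,2,3,5,6}->{2,3,5,6} => REVISION
Constraint 3 (X != V) on D(X)={2,3,5,6} D(V)={2,3,4,5}: no change => not a revision
Total revisions = 2

Answer: 2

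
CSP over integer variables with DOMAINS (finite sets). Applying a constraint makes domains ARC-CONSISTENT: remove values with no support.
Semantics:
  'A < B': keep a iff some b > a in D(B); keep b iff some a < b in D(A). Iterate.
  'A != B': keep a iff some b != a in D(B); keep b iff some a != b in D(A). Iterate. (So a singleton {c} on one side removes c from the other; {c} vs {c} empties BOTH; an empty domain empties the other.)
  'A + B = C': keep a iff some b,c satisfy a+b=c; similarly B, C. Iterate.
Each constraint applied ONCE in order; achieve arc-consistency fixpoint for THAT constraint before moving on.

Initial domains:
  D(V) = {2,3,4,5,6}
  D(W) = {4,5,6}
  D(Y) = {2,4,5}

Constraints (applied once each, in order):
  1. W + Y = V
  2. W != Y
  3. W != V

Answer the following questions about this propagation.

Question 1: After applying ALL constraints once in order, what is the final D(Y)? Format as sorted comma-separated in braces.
Answer: {2}

Derivation:
Constraint 1 (W + Y = V) on D(W)={4,5,6} D(Y)={2,4,5} D(V)={2,3,4,5,6}: W {4,5,6}->{4}; Y {2,4,5}->{2}; V {2,3,4,5,6}->{6}
Constraint 2 (W != Y) on D(W)={4} D(Y)={2}: no change
Constraint 3 (W != V) on D(W)={4} D(V)={6}: no change
So after all 3 constraints: D(Y) = {2}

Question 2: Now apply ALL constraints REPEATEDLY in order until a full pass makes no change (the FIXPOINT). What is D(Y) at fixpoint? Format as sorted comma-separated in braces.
pass 0 (initial): D(Y)={2,4,5}
pass 1: V {2,3,4,5,6}->{6}; W {4,5,6}->{4}; Y {2,4,5}->{2}
pass 2: no change
Fixpoint after 2 passes: D(Y) = {2}

Answer: {2}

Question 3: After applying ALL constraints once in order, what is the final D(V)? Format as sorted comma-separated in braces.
Constraint 1 (W + Y = V) on D(W)={4,5,6} D(Y)={2,4,5} D(V)={2,3,4,5,6}: W {4,5,6}->{4}; Y {2,4,5}->{2}; V {2,3,4,5,6}->{6}
Constraint 2 (W != Y) on D(W)={4} D(Y)={2}: no change
Constraint 3 (W != V) on D(W)={4} D(V)={6}: no change
So after all 3 constraints: D(V) = {6}

Answer: {6}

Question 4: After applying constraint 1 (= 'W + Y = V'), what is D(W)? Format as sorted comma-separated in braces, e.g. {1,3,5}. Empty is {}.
Constraint 1 (W + Y = V) on D(W)={4,5,6} D(Y)={2,4,5} D(V)={2,3,4,5,6}: W {4,5,6}->{4}; Y {2,4,5}->{2}; V {2,3,4,5,6}->{6}
So after constraint 1: D(W) = {4}

Answer: {4}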